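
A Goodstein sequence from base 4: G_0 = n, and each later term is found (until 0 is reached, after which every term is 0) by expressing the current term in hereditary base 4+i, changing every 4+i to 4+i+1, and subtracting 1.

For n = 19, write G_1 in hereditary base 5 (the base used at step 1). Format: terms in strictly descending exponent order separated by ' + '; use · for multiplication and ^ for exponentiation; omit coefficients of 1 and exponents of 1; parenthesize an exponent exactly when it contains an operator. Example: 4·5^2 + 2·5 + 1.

5^2 + 2

G_0=19  [base 4] 4^2 + 3  →[4↦5]→  5^2 + 3 = 28  −1 ⇒ G_1=27
G_1=27  [base 5] 5^2 + 2  →[5↦6]→  6^2 + 2 = 38  −1 ⇒ G_2=37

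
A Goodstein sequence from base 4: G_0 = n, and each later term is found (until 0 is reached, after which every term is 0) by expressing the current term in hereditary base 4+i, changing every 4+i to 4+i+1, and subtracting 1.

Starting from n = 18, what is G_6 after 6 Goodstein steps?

63

step 0: 18 = 4^2 + 2; sub 5 for 4: 5^2 + 2; = 27; G_1 = 27−1 = 26
step 1: 26 = 5^2 + 1; sub 6 for 5: 6^2 + 1; = 37; G_2 = 37−1 = 36
step 2: 36 = 6^2; sub 7 for 6: 7^2; = 49; G_3 = 49−1 = 48
step 3: 48 = 6·7 + 6; sub 8 for 7: 6·8 + 6; = 54; G_4 = 54−1 = 53
step 4: 53 = 6·8 + 5; sub 9 for 8: 6·9 + 5; = 59; G_5 = 59−1 = 58
step 5: 58 = 6·9 + 4; sub 10 for 9: 6·10 + 4; = 64; G_6 = 64−1 = 63
step 6: 63 = 6·10 + 3; sub 11 for 10: 6·11 + 3; = 69; G_7 = 69−1 = 68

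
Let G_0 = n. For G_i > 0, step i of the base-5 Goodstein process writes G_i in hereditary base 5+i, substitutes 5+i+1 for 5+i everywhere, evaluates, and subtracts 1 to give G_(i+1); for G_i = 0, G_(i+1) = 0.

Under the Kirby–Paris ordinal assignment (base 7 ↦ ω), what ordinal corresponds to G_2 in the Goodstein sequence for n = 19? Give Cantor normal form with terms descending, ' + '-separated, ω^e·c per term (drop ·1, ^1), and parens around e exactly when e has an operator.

19 —HB5→ 3·5 + 4 —bump→ 3·6 + 4 = 22 —(−1)→ 21
21 —HB6→ 3·6 + 3 —bump→ 3·7 + 3 = 24 —(−1)→ 23
23 —HB7→ 3·7 + 2 —bump→ 3·8 + 2 = 26 —(−1)→ 25

ω·3 + 2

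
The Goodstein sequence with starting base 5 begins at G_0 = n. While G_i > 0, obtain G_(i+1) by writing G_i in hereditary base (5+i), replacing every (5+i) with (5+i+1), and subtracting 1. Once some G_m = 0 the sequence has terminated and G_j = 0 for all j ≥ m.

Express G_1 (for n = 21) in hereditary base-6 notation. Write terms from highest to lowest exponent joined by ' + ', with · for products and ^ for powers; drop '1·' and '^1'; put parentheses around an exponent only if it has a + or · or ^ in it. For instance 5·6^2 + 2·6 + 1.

4·6

step 0: 21 = 4·5 + 1; sub 6 for 5: 4·6 + 1; = 25; G_1 = 25−1 = 24
step 1: 24 = 4·6; sub 7 for 6: 4·7; = 28; G_2 = 28−1 = 27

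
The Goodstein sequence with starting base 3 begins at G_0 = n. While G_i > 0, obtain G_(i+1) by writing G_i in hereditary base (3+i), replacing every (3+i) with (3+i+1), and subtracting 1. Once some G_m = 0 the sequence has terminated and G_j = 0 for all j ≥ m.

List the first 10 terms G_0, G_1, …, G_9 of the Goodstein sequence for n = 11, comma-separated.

[0] 11 ≡ 3^2 + 2 (base 3). Lift 4: 18. −1: 17.
[1] 17 ≡ 4^2 + 1 (base 4). Lift 5: 26. −1: 25.
[2] 25 ≡ 5^2 (base 5). Lift 6: 36. −1: 35.
[3] 35 ≡ 5·6 + 5 (base 6). Lift 7: 40. −1: 39.
[4] 39 ≡ 5·7 + 4 (base 7). Lift 8: 44. −1: 43.
[5] 43 ≡ 5·8 + 3 (base 8). Lift 9: 48. −1: 47.
[6] 47 ≡ 5·9 + 2 (base 9). Lift 10: 52. −1: 51.
[7] 51 ≡ 5·10 + 1 (base 10). Lift 11: 56. −1: 55.
[8] 55 ≡ 5·11 (base 11). Lift 12: 60. −1: 59.

11, 17, 25, 35, 39, 43, 47, 51, 55, 59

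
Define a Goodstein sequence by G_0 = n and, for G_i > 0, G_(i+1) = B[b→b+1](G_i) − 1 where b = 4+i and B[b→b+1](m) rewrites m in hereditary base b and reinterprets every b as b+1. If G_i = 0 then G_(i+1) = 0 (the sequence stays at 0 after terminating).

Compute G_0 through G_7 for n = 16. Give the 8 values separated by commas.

(0) 16|_4 = 4^2 ↦ 5^2|_5 = 25 ⇒ 24
(1) 24|_5 = 4·5 + 4 ↦ 4·6 + 4|_6 = 28 ⇒ 27
(2) 27|_6 = 4·6 + 3 ↦ 4·7 + 3|_7 = 31 ⇒ 30
(3) 30|_7 = 4·7 + 2 ↦ 4·8 + 2|_8 = 34 ⇒ 33
(4) 33|_8 = 4·8 + 1 ↦ 4·9 + 1|_9 = 37 ⇒ 36
(5) 36|_9 = 4·9 ↦ 4·10|_10 = 40 ⇒ 39
(6) 39|_10 = 3·10 + 9 ↦ 3·11 + 9|_11 = 42 ⇒ 41

16, 24, 27, 30, 33, 36, 39, 41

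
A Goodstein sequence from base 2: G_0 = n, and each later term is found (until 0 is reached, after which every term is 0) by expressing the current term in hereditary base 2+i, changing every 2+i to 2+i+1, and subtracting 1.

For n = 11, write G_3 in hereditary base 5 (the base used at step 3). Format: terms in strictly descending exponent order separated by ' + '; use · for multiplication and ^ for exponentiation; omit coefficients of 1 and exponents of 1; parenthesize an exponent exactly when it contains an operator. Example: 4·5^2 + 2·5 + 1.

base 2: 11 = 2^(2 + 1) + 2 + 1; at 3: 3^(3 + 1) + 3 + 1 = 85; next = 84
base 3: 84 = 3^(3 + 1) + 3; at 4: 4^(4 + 1) + 4 = 1028; next = 1027
base 4: 1027 = 4^(4 + 1) + 3; at 5: 5^(5 + 1) + 3 = 15628; next = 15627

5^(5 + 1) + 2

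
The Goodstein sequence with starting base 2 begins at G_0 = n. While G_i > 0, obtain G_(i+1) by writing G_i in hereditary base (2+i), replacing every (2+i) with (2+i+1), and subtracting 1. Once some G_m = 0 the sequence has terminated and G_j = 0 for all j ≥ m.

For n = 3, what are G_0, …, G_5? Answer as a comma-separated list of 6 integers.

i=0: 3 = 2 + 1 (b=2); 2→3: 3 + 1 = 4; 4−1 = 3
i=1: 3 = 3 (b=3); 3→4: 4 = 4; 4−1 = 3
i=2: 3 = 3 (b=4); 4→5: 3 = 3; 3−1 = 2
i=3: 2 = 2 (b=5); 5→6: 2 = 2; 2−1 = 1
i=4: 1 = 1 (b=6); 6→7: 1 = 1; 1−1 = 0

3, 3, 3, 2, 1, 0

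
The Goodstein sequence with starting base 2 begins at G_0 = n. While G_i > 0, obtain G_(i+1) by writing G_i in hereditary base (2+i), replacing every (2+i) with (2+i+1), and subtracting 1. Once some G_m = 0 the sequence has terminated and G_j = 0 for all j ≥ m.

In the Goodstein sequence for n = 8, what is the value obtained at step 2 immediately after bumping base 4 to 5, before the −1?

base 2: 8 = 2^(2 + 1); at 3: 3^(3 + 1) = 81; next = 80
base 3: 80 = 2·3^3 + 2·3^2 + 2·3 + 2; at 4: 2·4^4 + 2·4^2 + 2·4 + 2 = 554; next = 553
base 4: 553 = 2·4^4 + 2·4^2 + 2·4 + 1; at 5: 2·5^5 + 2·5^2 + 2·5 + 1 = 6311; next = 6310

6311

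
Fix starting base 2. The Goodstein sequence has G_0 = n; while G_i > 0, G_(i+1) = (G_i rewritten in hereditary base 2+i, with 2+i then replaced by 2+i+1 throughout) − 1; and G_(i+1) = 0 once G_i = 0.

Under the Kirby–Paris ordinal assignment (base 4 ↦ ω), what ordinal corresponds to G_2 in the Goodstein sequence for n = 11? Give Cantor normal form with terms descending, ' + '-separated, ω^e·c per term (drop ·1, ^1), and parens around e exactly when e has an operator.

ω^(ω + 1) + 3

11 —HB2→ 2^(2 + 1) + 2 + 1 —bump→ 3^(3 + 1) + 3 + 1 = 85 —(−1)→ 84
84 —HB3→ 3^(3 + 1) + 3 —bump→ 4^(4 + 1) + 4 = 1028 —(−1)→ 1027
1027 —HB4→ 4^(4 + 1) + 3 —bump→ 5^(5 + 1) + 3 = 15628 —(−1)→ 15627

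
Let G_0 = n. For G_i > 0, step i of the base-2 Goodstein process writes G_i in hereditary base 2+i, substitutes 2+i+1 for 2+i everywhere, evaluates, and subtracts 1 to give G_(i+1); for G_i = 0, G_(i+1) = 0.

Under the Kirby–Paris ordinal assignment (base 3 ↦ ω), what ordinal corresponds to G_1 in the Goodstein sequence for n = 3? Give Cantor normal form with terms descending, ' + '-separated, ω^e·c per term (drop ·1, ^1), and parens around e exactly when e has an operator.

ω

base 2: 3 = 2 + 1; at 3: 3 + 1 = 4; next = 3
base 3: 3 = 3; at 4: 4 = 4; next = 3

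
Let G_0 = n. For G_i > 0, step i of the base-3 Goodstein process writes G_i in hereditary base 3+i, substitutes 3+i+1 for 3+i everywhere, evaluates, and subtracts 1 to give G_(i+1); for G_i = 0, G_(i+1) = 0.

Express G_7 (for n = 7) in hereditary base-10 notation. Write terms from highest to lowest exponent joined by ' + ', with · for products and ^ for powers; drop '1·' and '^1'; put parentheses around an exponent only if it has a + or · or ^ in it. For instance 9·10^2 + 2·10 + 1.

9

step 0: 7 = 2·3 + 1; sub 4 for 3: 2·4 + 1; = 9; G_1 = 9−1 = 8
step 1: 8 = 2·4; sub 5 for 4: 2·5; = 10; G_2 = 10−1 = 9
step 2: 9 = 5 + 4; sub 6 for 5: 6 + 4; = 10; G_3 = 10−1 = 9
step 3: 9 = 6 + 3; sub 7 for 6: 7 + 3; = 10; G_4 = 10−1 = 9
step 4: 9 = 7 + 2; sub 8 for 7: 8 + 2; = 10; G_5 = 10−1 = 9
step 5: 9 = 8 + 1; sub 9 for 8: 9 + 1; = 10; G_6 = 10−1 = 9
step 6: 9 = 9; sub 10 for 9: 10; = 10; G_7 = 10−1 = 9
step 7: 9 = 9; sub 11 for 10: 9; = 9; G_8 = 9−1 = 8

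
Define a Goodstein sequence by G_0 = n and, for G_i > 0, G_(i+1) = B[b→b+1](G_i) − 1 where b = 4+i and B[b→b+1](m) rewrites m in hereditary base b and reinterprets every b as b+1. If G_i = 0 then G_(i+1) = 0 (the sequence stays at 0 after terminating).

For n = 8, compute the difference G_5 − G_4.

0

G_0 = 8. HB_4(8) = 2·4. Bump = 10. G_1 = 9.
G_1 = 9. HB_5(9) = 5 + 4. Bump = 10. G_2 = 9.
G_2 = 9. HB_6(9) = 6 + 3. Bump = 10. G_3 = 9.
G_3 = 9. HB_7(9) = 7 + 2. Bump = 10. G_4 = 9.
G_4 = 9. HB_8(9) = 8 + 1. Bump = 10. G_5 = 9.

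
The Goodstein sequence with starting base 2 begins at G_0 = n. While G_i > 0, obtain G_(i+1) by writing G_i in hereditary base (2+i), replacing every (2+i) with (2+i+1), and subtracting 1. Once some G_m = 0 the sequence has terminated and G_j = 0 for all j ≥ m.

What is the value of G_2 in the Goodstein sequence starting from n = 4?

41

(0) 4|_2 = 2^2 ↦ 3^3|_3 = 27 ⇒ 26
(1) 26|_3 = 2·3^2 + 2·3 + 2 ↦ 2·4^2 + 2·4 + 2|_4 = 42 ⇒ 41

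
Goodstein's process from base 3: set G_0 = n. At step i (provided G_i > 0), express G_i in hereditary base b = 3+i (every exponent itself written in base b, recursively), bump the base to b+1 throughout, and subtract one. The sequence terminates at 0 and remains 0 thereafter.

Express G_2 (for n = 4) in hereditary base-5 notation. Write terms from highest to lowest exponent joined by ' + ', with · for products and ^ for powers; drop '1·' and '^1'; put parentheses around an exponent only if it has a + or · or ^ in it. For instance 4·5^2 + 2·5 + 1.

base 3: 4 = 3 + 1; at 4: 4 + 1 = 5; next = 4
base 4: 4 = 4; at 5: 5 = 5; next = 4
base 5: 4 = 4; at 6: 4 = 4; next = 3

4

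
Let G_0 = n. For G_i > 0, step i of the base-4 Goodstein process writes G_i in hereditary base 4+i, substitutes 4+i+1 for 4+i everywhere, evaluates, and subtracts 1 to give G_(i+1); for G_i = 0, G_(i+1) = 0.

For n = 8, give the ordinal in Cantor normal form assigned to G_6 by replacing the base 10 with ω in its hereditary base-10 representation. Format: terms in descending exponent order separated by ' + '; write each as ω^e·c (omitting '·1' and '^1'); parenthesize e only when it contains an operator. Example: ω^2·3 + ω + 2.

9

i=0: 8 = 2·4 (b=4); 4→5: 2·5 = 10; 10−1 = 9
i=1: 9 = 5 + 4 (b=5); 5→6: 6 + 4 = 10; 10−1 = 9
i=2: 9 = 6 + 3 (b=6); 6→7: 7 + 3 = 10; 10−1 = 9
i=3: 9 = 7 + 2 (b=7); 7→8: 8 + 2 = 10; 10−1 = 9
i=4: 9 = 8 + 1 (b=8); 8→9: 9 + 1 = 10; 10−1 = 9
i=5: 9 = 9 (b=9); 9→10: 10 = 10; 10−1 = 9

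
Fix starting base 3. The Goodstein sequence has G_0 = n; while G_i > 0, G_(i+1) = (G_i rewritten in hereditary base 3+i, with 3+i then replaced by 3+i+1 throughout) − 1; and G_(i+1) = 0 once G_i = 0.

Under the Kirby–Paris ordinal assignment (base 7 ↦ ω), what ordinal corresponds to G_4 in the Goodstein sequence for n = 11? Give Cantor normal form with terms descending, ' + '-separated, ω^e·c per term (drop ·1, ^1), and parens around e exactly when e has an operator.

step 0: 11 = 3^2 + 2; sub 4 for 3: 4^2 + 2; = 18; G_1 = 18−1 = 17
step 1: 17 = 4^2 + 1; sub 5 for 4: 5^2 + 1; = 26; G_2 = 26−1 = 25
step 2: 25 = 5^2; sub 6 for 5: 6^2; = 36; G_3 = 36−1 = 35
step 3: 35 = 5·6 + 5; sub 7 for 6: 5·7 + 5; = 40; G_4 = 40−1 = 39

ω·5 + 4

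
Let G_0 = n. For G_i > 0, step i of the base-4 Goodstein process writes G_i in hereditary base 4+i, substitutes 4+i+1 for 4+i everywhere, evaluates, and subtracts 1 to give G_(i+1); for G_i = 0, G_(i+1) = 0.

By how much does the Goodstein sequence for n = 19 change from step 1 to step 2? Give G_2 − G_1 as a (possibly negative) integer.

10

G_0=19  [base 4] 4^2 + 3  →[4↦5]→  5^2 + 3 = 28  −1 ⇒ G_1=27
G_1=27  [base 5] 5^2 + 2  →[5↦6]→  6^2 + 2 = 38  −1 ⇒ G_2=37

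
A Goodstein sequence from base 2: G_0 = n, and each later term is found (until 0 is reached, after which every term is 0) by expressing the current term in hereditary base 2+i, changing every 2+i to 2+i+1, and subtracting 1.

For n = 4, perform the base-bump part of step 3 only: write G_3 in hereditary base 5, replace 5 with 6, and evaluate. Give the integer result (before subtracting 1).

84

4 —HB2→ 2^2 —bump→ 3^3 = 27 —(−1)→ 26
26 —HB3→ 2·3^2 + 2·3 + 2 —bump→ 2·4^2 + 2·4 + 2 = 42 —(−1)→ 41
41 —HB4→ 2·4^2 + 2·4 + 1 —bump→ 2·5^2 + 2·5 + 1 = 61 —(−1)→ 60
60 —HB5→ 2·5^2 + 2·5 —bump→ 2·6^2 + 2·6 = 84 —(−1)→ 83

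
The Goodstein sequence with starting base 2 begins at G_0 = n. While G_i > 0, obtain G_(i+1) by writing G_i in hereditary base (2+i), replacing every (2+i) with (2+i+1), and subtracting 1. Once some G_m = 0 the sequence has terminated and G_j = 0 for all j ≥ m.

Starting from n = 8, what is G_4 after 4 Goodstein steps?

93395

base 2: 8 = 2^(2 + 1); at 3: 3^(3 + 1) = 81; next = 80
base 3: 80 = 2·3^3 + 2·3^2 + 2·3 + 2; at 4: 2·4^4 + 2·4^2 + 2·4 + 2 = 554; next = 553
base 4: 553 = 2·4^4 + 2·4^2 + 2·4 + 1; at 5: 2·5^5 + 2·5^2 + 2·5 + 1 = 6311; next = 6310
base 5: 6310 = 2·5^5 + 2·5^2 + 2·5; at 6: 2·6^6 + 2·6^2 + 2·6 = 93396; next = 93395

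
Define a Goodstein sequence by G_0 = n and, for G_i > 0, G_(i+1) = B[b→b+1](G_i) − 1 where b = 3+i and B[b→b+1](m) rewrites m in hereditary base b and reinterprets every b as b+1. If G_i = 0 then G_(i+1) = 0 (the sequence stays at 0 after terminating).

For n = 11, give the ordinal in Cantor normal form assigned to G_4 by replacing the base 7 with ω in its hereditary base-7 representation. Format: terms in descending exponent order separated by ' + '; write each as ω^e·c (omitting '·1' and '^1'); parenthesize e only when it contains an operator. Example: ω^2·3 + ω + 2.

i=0: 11 = 3^2 + 2 (b=3); 3→4: 4^2 + 2 = 18; 18−1 = 17
i=1: 17 = 4^2 + 1 (b=4); 4→5: 5^2 + 1 = 26; 26−1 = 25
i=2: 25 = 5^2 (b=5); 5→6: 6^2 = 36; 36−1 = 35
i=3: 35 = 5·6 + 5 (b=6); 6→7: 5·7 + 5 = 40; 40−1 = 39
i=4: 39 = 5·7 + 4 (b=7); 7→8: 5·8 + 4 = 44; 44−1 = 43

ω·5 + 4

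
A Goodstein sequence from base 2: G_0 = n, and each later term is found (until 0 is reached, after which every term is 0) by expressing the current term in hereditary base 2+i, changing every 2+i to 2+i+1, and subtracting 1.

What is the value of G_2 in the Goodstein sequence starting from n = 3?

[0] 3 ≡ 2 + 1 (base 2). Lift 3: 4. −1: 3.
[1] 3 ≡ 3 (base 3). Lift 4: 4. −1: 3.
[2] 3 ≡ 3 (base 4). Lift 5: 3. −1: 2.

3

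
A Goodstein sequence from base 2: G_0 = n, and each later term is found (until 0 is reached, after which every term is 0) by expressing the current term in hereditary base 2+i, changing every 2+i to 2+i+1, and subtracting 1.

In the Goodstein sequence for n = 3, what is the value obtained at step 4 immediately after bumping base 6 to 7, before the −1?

1

base 2: 3 = 2 + 1; at 3: 3 + 1 = 4; next = 3
base 3: 3 = 3; at 4: 4 = 4; next = 3
base 4: 3 = 3; at 5: 3 = 3; next = 2
base 5: 2 = 2; at 6: 2 = 2; next = 1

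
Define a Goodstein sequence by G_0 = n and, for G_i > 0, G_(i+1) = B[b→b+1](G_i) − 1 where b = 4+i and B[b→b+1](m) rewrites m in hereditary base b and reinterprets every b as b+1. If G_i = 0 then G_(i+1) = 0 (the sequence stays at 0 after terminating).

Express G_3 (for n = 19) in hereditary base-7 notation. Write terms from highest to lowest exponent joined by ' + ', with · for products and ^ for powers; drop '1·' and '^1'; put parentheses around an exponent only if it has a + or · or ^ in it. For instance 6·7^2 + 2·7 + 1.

step 0: 19 = 4^2 + 3; sub 5 for 4: 5^2 + 3; = 28; G_1 = 28−1 = 27
step 1: 27 = 5^2 + 2; sub 6 for 5: 6^2 + 2; = 38; G_2 = 38−1 = 37
step 2: 37 = 6^2 + 1; sub 7 for 6: 7^2 + 1; = 50; G_3 = 50−1 = 49
step 3: 49 = 7^2; sub 8 for 7: 8^2; = 64; G_4 = 64−1 = 63

7^2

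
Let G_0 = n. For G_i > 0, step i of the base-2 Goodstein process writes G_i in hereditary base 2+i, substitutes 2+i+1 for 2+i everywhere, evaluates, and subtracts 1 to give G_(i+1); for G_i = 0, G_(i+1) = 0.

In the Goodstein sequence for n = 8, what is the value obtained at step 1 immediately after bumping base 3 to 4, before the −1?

554

[0] 8 ≡ 2^(2 + 1) (base 2). Lift 3: 81. −1: 80.
[1] 80 ≡ 2·3^3 + 2·3^2 + 2·3 + 2 (base 3). Lift 4: 554. −1: 553.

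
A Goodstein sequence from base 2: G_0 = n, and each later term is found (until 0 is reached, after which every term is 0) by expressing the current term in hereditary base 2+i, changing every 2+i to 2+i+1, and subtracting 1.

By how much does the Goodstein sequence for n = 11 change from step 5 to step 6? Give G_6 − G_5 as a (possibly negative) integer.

128452926

base 2: 11 = 2^(2 + 1) + 2 + 1; at 3: 3^(3 + 1) + 3 + 1 = 85; next = 84
base 3: 84 = 3^(3 + 1) + 3; at 4: 4^(4 + 1) + 4 = 1028; next = 1027
base 4: 1027 = 4^(4 + 1) + 3; at 5: 5^(5 + 1) + 3 = 15628; next = 15627
base 5: 15627 = 5^(5 + 1) + 2; at 6: 6^(6 + 1) + 2 = 279938; next = 279937
base 6: 279937 = 6^(6 + 1) + 1; at 7: 7^(7 + 1) + 1 = 5764802; next = 5764801
base 7: 5764801 = 7^(7 + 1); at 8: 8^(8 + 1) = 134217728; next = 134217727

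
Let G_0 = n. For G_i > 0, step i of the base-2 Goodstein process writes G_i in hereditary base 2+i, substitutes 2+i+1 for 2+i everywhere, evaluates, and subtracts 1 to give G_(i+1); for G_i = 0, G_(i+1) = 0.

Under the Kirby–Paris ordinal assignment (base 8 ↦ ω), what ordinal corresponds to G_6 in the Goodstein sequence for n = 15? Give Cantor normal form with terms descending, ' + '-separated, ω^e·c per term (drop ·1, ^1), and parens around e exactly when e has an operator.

15 —HB2→ 2^(2 + 1) + 2^2 + 2 + 1 —bump→ 3^(3 + 1) + 3^3 + 3 + 1 = 112 —(−1)→ 111
111 —HB3→ 3^(3 + 1) + 3^3 + 3 —bump→ 4^(4 + 1) + 4^4 + 4 = 1284 —(−1)→ 1283
1283 —HB4→ 4^(4 + 1) + 4^4 + 3 —bump→ 5^(5 + 1) + 5^5 + 3 = 18753 —(−1)→ 18752
18752 —HB5→ 5^(5 + 1) + 5^5 + 2 —bump→ 6^(6 + 1) + 6^6 + 2 = 326594 —(−1)→ 326593
326593 —HB6→ 6^(6 + 1) + 6^6 + 1 —bump→ 7^(7 + 1) + 7^7 + 1 = 6588345 —(−1)→ 6588344
6588344 —HB7→ 7^(7 + 1) + 7^7 —bump→ 8^(8 + 1) + 8^8 = 150994944 —(−1)→ 150994943

ω^(ω + 1) + ω^7·7 + ω^6·7 + ω^5·7 + ω^4·7 + ω^3·7 + ω^2·7 + ω·7 + 7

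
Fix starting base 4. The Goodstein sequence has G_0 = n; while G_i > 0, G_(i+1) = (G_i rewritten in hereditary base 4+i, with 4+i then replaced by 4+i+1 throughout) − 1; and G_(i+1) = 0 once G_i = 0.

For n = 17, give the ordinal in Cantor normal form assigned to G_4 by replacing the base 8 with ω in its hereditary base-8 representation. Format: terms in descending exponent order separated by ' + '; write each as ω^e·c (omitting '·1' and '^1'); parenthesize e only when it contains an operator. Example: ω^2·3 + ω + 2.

ω·5 + 3

base 4: 17 = 4^2 + 1; at 5: 5^2 + 1 = 26; next = 25
base 5: 25 = 5^2; at 6: 6^2 = 36; next = 35
base 6: 35 = 5·6 + 5; at 7: 5·7 + 5 = 40; next = 39
base 7: 39 = 5·7 + 4; at 8: 5·8 + 4 = 44; next = 43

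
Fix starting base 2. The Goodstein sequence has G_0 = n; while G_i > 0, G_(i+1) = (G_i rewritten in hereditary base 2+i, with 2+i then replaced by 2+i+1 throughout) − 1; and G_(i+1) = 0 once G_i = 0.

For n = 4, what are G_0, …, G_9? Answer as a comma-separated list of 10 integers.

base 2: 4 = 2^2; at 3: 3^3 = 27; next = 26
base 3: 26 = 2·3^2 + 2·3 + 2; at 4: 2·4^2 + 2·4 + 2 = 42; next = 41
base 4: 41 = 2·4^2 + 2·4 + 1; at 5: 2·5^2 + 2·5 + 1 = 61; next = 60
base 5: 60 = 2·5^2 + 2·5; at 6: 2·6^2 + 2·6 = 84; next = 83
base 6: 83 = 2·6^2 + 6 + 5; at 7: 2·7^2 + 7 + 5 = 110; next = 109
base 7: 109 = 2·7^2 + 7 + 4; at 8: 2·8^2 + 8 + 4 = 140; next = 139
base 8: 139 = 2·8^2 + 8 + 3; at 9: 2·9^2 + 9 + 3 = 174; next = 173
base 9: 173 = 2·9^2 + 9 + 2; at 10: 2·10^2 + 10 + 2 = 212; next = 211
base 10: 211 = 2·10^2 + 10 + 1; at 11: 2·11^2 + 11 + 1 = 254; next = 253

4, 26, 41, 60, 83, 109, 139, 173, 211, 253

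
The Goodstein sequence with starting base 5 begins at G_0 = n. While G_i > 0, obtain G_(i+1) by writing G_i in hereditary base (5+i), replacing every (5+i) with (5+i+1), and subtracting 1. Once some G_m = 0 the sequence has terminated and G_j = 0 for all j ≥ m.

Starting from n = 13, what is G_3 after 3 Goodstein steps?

16

base 5: 13 = 2·5 + 3; at 6: 2·6 + 3 = 15; next = 14
base 6: 14 = 2·6 + 2; at 7: 2·7 + 2 = 16; next = 15
base 7: 15 = 2·7 + 1; at 8: 2·8 + 1 = 17; next = 16
base 8: 16 = 2·8; at 9: 2·9 = 18; next = 17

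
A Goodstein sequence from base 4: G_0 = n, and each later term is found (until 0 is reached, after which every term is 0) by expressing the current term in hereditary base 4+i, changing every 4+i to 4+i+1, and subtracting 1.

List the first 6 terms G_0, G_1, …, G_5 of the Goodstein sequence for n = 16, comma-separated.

base 4: 16 = 4^2; at 5: 5^2 = 25; next = 24
base 5: 24 = 4·5 + 4; at 6: 4·6 + 4 = 28; next = 27
base 6: 27 = 4·6 + 3; at 7: 4·7 + 3 = 31; next = 30
base 7: 30 = 4·7 + 2; at 8: 4·8 + 2 = 34; next = 33
base 8: 33 = 4·8 + 1; at 9: 4·9 + 1 = 37; next = 36

16, 24, 27, 30, 33, 36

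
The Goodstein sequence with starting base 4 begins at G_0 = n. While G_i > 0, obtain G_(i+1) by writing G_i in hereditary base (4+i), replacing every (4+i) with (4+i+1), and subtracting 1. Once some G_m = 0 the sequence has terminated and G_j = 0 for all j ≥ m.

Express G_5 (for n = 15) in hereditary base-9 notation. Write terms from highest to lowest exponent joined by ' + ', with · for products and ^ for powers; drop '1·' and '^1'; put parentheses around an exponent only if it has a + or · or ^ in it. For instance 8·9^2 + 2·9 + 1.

step 0: 15 = 3·4 + 3; sub 5 for 4: 3·5 + 3; = 18; G_1 = 18−1 = 17
step 1: 17 = 3·5 + 2; sub 6 for 5: 3·6 + 2; = 20; G_2 = 20−1 = 19
step 2: 19 = 3·6 + 1; sub 7 for 6: 3·7 + 1; = 22; G_3 = 22−1 = 21
step 3: 21 = 3·7; sub 8 for 7: 3·8; = 24; G_4 = 24−1 = 23
step 4: 23 = 2·8 + 7; sub 9 for 8: 2·9 + 7; = 25; G_5 = 25−1 = 24
step 5: 24 = 2·9 + 6; sub 10 for 9: 2·10 + 6; = 26; G_6 = 26−1 = 25

2·9 + 6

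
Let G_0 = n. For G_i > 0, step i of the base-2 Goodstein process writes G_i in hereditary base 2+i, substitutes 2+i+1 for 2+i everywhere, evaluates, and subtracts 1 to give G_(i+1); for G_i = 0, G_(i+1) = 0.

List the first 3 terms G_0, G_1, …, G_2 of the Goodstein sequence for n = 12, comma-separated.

12 —HB2→ 2^(2 + 1) + 2^2 —bump→ 3^(3 + 1) + 3^3 = 108 —(−1)→ 107
107 —HB3→ 3^(3 + 1) + 2·3^2 + 2·3 + 2 —bump→ 4^(4 + 1) + 2·4^2 + 2·4 + 2 = 1066 —(−1)→ 1065

12, 107, 1065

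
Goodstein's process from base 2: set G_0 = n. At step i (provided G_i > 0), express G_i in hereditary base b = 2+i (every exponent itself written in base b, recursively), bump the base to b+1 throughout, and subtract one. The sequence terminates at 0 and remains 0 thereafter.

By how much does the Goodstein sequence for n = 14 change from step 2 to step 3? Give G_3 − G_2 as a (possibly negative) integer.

17469

G_0 = 14. HB_2(14) = 2^(2 + 1) + 2^2 + 2. Bump = 111. G_1 = 110.
G_1 = 110. HB_3(110) = 3^(3 + 1) + 3^3 + 2. Bump = 1282. G_2 = 1281.
G_2 = 1281. HB_4(1281) = 4^(4 + 1) + 4^4 + 1. Bump = 18751. G_3 = 18750.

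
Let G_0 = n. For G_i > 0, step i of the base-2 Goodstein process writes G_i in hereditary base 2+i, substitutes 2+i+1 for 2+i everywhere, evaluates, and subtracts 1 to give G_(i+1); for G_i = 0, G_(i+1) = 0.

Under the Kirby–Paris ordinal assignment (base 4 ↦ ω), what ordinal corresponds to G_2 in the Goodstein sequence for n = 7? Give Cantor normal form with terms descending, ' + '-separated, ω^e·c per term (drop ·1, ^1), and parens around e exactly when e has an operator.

ω^ω + 3

[0] 7 ≡ 2^2 + 2 + 1 (base 2). Lift 3: 31. −1: 30.
[1] 30 ≡ 3^3 + 3 (base 3). Lift 4: 260. −1: 259.
[2] 259 ≡ 4^4 + 3 (base 4). Lift 5: 3128. −1: 3127.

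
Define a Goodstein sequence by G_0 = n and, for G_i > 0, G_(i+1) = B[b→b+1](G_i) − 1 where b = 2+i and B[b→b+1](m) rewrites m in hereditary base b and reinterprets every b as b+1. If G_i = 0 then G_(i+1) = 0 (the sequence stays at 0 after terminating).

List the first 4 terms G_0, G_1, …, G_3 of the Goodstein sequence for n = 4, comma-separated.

G_0=4  [base 2] 2^2  →[2↦3]→  3^3 = 27  −1 ⇒ G_1=26
G_1=26  [base 3] 2·3^2 + 2·3 + 2  →[3↦4]→  2·4^2 + 2·4 + 2 = 42  −1 ⇒ G_2=41
G_2=41  [base 4] 2·4^2 + 2·4 + 1  →[4↦5]→  2·5^2 + 2·5 + 1 = 61  −1 ⇒ G_3=60

4, 26, 41, 60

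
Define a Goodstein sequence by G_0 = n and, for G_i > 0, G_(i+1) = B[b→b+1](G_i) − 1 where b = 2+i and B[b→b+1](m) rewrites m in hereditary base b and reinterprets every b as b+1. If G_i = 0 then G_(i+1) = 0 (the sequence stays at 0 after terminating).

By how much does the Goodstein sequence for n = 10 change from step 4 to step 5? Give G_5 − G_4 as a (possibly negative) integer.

3935819

G_0 = 10. HB_2(10) = 2^(2 + 1) + 2. Bump = 84. G_1 = 83.
G_1 = 83. HB_3(83) = 3^(3 + 1) + 2. Bump = 1026. G_2 = 1025.
G_2 = 1025. HB_4(1025) = 4^(4 + 1) + 1. Bump = 15626. G_3 = 15625.
G_3 = 15625. HB_5(15625) = 5^(5 + 1). Bump = 279936. G_4 = 279935.
G_4 = 279935. HB_6(279935) = 5·6^6 + 5·6^5 + 5·6^4 + 5·6^3 + 5·6^2 + 5·6 + 5. Bump = 4215755. G_5 = 4215754.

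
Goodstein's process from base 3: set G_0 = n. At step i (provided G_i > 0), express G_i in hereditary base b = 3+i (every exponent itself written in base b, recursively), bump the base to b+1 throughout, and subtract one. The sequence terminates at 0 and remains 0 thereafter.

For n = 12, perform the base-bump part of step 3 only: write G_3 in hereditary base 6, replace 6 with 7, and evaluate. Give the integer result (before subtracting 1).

50

(0) 12|_3 = 3^2 + 3 ↦ 4^2 + 4|_4 = 20 ⇒ 19
(1) 19|_4 = 4^2 + 3 ↦ 5^2 + 3|_5 = 28 ⇒ 27
(2) 27|_5 = 5^2 + 2 ↦ 6^2 + 2|_6 = 38 ⇒ 37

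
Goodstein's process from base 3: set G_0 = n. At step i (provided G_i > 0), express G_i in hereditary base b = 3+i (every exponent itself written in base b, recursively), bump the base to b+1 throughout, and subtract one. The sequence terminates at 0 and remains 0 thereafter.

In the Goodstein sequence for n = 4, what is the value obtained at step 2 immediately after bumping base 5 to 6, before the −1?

4

(0) 4|_3 = 3 + 1 ↦ 4 + 1|_4 = 5 ⇒ 4
(1) 4|_4 = 4 ↦ 5|_5 = 5 ⇒ 4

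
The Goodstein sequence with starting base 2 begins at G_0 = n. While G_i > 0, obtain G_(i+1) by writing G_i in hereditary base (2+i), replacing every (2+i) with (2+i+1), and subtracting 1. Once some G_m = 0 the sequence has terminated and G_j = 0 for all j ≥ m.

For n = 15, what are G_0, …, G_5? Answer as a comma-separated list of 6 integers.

[0] 15 ≡ 2^(2 + 1) + 2^2 + 2 + 1 (base 2). Lift 3: 112. −1: 111.
[1] 111 ≡ 3^(3 + 1) + 3^3 + 3 (base 3). Lift 4: 1284. −1: 1283.
[2] 1283 ≡ 4^(4 + 1) + 4^4 + 3 (base 4). Lift 5: 18753. −1: 18752.
[3] 18752 ≡ 5^(5 + 1) + 5^5 + 2 (base 5). Lift 6: 326594. −1: 326593.
[4] 326593 ≡ 6^(6 + 1) + 6^6 + 1 (base 6). Lift 7: 6588345. −1: 6588344.

15, 111, 1283, 18752, 326593, 6588344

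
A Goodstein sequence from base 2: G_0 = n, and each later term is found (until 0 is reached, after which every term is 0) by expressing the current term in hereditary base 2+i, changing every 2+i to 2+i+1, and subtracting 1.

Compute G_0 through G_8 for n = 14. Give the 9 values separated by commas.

14 —HB2→ 2^(2 + 1) + 2^2 + 2 —bump→ 3^(3 + 1) + 3^3 + 3 = 111 —(−1)→ 110
110 —HB3→ 3^(3 + 1) + 3^3 + 2 —bump→ 4^(4 + 1) + 4^4 + 2 = 1282 —(−1)→ 1281
1281 —HB4→ 4^(4 + 1) + 4^4 + 1 —bump→ 5^(5 + 1) + 5^5 + 1 = 18751 —(−1)→ 18750
18750 —HB5→ 5^(5 + 1) + 5^5 —bump→ 6^(6 + 1) + 6^6 = 326592 —(−1)→ 326591
326591 —HB6→ 6^(6 + 1) + 5·6^5 + 5·6^4 + 5·6^3 + 5·6^2 + 5·6 + 5 —bump→ 7^(7 + 1) + 5·7^5 + 5·7^4 + 5·7^3 + 5·7^2 + 5·7 + 5 = 5862841 —(−1)→ 5862840
5862840 —HB7→ 7^(7 + 1) + 5·7^5 + 5·7^4 + 5·7^3 + 5·7^2 + 5·7 + 4 —bump→ 8^(8 + 1) + 5·8^5 + 5·8^4 + 5·8^3 + 5·8^2 + 5·8 + 4 = 134404972 —(−1)→ 134404971
134404971 —HB8→ 8^(8 + 1) + 5·8^5 + 5·8^4 + 5·8^3 + 5·8^2 + 5·8 + 3 —bump→ 9^(9 + 1) + 5·9^5 + 5·9^4 + 5·9^3 + 5·9^2 + 5·9 + 3 = 3487116549 —(−1)→ 3487116548
3487116548 —HB9→ 9^(9 + 1) + 5·9^5 + 5·9^4 + 5·9^3 + 5·9^2 + 5·9 + 2 —bump→ 10^(10 + 1) + 5·10^5 + 5·10^4 + 5·10^3 + 5·10^2 + 5·10 + 2 = 100000555552 —(−1)→ 100000555551

14, 110, 1281, 18750, 326591, 5862840, 134404971, 3487116548, 100000555551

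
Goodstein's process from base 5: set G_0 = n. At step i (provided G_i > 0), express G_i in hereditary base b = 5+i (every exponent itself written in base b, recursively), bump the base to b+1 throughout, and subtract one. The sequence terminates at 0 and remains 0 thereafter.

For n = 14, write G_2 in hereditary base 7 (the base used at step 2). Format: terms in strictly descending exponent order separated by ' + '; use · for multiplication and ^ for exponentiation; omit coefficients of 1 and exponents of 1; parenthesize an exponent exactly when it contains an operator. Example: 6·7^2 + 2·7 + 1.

step 0: 14 = 2·5 + 4; sub 6 for 5: 2·6 + 4; = 16; G_1 = 16−1 = 15
step 1: 15 = 2·6 + 3; sub 7 for 6: 2·7 + 3; = 17; G_2 = 17−1 = 16
step 2: 16 = 2·7 + 2; sub 8 for 7: 2·8 + 2; = 18; G_3 = 18−1 = 17

2·7 + 2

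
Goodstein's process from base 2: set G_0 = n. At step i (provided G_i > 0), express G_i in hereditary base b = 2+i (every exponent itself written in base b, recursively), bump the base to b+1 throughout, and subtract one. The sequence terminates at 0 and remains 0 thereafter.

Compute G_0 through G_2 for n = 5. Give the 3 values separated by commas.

base 2: 5 = 2^2 + 1; at 3: 3^3 + 1 = 28; next = 27
base 3: 27 = 3^3; at 4: 4^4 = 256; next = 255

5, 27, 255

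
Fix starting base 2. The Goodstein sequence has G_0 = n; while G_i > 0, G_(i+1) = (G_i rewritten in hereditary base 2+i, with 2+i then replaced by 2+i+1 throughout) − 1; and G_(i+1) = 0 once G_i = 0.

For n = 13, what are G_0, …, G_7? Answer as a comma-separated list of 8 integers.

[0] 13 ≡ 2^(2 + 1) + 2^2 + 1 (base 2). Lift 3: 109. −1: 108.
[1] 108 ≡ 3^(3 + 1) + 3^3 (base 3). Lift 4: 1280. −1: 1279.
[2] 1279 ≡ 4^(4 + 1) + 3·4^3 + 3·4^2 + 3·4 + 3 (base 4). Lift 5: 16093. −1: 16092.
[3] 16092 ≡ 5^(5 + 1) + 3·5^3 + 3·5^2 + 3·5 + 2 (base 5). Lift 6: 280712. −1: 280711.
[4] 280711 ≡ 6^(6 + 1) + 3·6^3 + 3·6^2 + 3·6 + 1 (base 6). Lift 7: 5765999. −1: 5765998.
[5] 5765998 ≡ 7^(7 + 1) + 3·7^3 + 3·7^2 + 3·7 (base 7). Lift 8: 134219480. −1: 134219479.
[6] 134219479 ≡ 8^(8 + 1) + 3·8^3 + 3·8^2 + 2·8 + 7 (base 8). Lift 9: 3486786856. −1: 3486786855.

13, 108, 1279, 16092, 280711, 5765998, 134219479, 3486786855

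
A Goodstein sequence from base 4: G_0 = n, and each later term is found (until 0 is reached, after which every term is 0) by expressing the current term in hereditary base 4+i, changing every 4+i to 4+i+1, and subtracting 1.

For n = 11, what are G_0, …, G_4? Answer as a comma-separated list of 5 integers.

11, 12, 13, 14, 15

i=0: 11 = 2·4 + 3 (b=4); 4→5: 2·5 + 3 = 13; 13−1 = 12
i=1: 12 = 2·5 + 2 (b=5); 5→6: 2·6 + 2 = 14; 14−1 = 13
i=2: 13 = 2·6 + 1 (b=6); 6→7: 2·7 + 1 = 15; 15−1 = 14
i=3: 14 = 2·7 (b=7); 7→8: 2·8 = 16; 16−1 = 15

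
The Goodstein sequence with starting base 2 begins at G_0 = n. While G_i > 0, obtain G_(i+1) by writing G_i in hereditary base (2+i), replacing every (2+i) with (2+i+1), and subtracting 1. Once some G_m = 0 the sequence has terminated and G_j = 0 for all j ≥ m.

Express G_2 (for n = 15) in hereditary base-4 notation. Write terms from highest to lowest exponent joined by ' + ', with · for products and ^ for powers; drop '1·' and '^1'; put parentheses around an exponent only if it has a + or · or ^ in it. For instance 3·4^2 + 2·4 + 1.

4^(4 + 1) + 4^4 + 3

15 —HB2→ 2^(2 + 1) + 2^2 + 2 + 1 —bump→ 3^(3 + 1) + 3^3 + 3 + 1 = 112 —(−1)→ 111
111 —HB3→ 3^(3 + 1) + 3^3 + 3 —bump→ 4^(4 + 1) + 4^4 + 4 = 1284 —(−1)→ 1283
1283 —HB4→ 4^(4 + 1) + 4^4 + 3 —bump→ 5^(5 + 1) + 5^5 + 3 = 18753 —(−1)→ 18752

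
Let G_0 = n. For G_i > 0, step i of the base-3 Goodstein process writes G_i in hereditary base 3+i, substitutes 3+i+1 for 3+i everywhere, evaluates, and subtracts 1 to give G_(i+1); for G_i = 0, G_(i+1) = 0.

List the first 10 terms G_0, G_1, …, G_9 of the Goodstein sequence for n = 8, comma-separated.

G_0=8  [base 3] 2·3 + 2  →[3↦4]→  2·4 + 2 = 10  −1 ⇒ G_1=9
G_1=9  [base 4] 2·4 + 1  →[4↦5]→  2·5 + 1 = 11  −1 ⇒ G_2=10
G_2=10  [base 5] 2·5  →[5↦6]→  2·6 = 12  −1 ⇒ G_3=11
G_3=11  [base 6] 6 + 5  →[6↦7]→  7 + 5 = 12  −1 ⇒ G_4=11
G_4=11  [base 7] 7 + 4  →[7↦8]→  8 + 4 = 12  −1 ⇒ G_5=11
G_5=11  [base 8] 8 + 3  →[8↦9]→  9 + 3 = 12  −1 ⇒ G_6=11
G_6=11  [base 9] 9 + 2  →[9↦10]→  10 + 2 = 12  −1 ⇒ G_7=11
G_7=11  [base 10] 10 + 1  →[10↦11]→  11 + 1 = 12  −1 ⇒ G_8=11
G_8=11  [base 11] 11  →[11↦12]→  12 = 12  −1 ⇒ G_9=11

8, 9, 10, 11, 11, 11, 11, 11, 11, 11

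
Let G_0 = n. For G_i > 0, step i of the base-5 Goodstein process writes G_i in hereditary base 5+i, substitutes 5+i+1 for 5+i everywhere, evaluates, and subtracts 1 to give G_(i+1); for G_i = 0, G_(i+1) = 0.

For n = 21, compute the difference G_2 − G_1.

3

G_0 = 21. HB_5(21) = 4·5 + 1. Bump = 25. G_1 = 24.
G_1 = 24. HB_6(24) = 4·6. Bump = 28. G_2 = 27.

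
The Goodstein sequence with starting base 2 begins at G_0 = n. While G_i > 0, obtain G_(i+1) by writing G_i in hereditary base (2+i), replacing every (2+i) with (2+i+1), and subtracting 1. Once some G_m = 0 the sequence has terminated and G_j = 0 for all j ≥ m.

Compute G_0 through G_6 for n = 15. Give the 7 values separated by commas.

15, 111, 1283, 18752, 326593, 6588344, 150994943

G_0 = 15. HB_2(15) = 2^(2 + 1) + 2^2 + 2 + 1. Bump = 112. G_1 = 111.
G_1 = 111. HB_3(111) = 3^(3 + 1) + 3^3 + 3. Bump = 1284. G_2 = 1283.
G_2 = 1283. HB_4(1283) = 4^(4 + 1) + 4^4 + 3. Bump = 18753. G_3 = 18752.
G_3 = 18752. HB_5(18752) = 5^(5 + 1) + 5^5 + 2. Bump = 326594. G_4 = 326593.
G_4 = 326593. HB_6(326593) = 6^(6 + 1) + 6^6 + 1. Bump = 6588345. G_5 = 6588344.
G_5 = 6588344. HB_7(6588344) = 7^(7 + 1) + 7^7. Bump = 150994944. G_6 = 150994943.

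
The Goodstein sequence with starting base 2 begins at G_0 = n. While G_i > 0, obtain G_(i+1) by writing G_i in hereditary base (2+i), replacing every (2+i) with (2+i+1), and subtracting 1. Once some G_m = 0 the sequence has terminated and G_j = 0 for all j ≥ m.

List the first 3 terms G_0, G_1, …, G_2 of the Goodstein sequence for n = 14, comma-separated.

14, 110, 1281

[0] 14 ≡ 2^(2 + 1) + 2^2 + 2 (base 2). Lift 3: 111. −1: 110.
[1] 110 ≡ 3^(3 + 1) + 3^3 + 2 (base 3). Lift 4: 1282. −1: 1281.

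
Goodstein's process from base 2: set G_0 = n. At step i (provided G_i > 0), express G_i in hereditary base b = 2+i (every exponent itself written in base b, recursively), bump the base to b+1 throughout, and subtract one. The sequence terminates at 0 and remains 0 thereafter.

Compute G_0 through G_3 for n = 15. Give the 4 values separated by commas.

15, 111, 1283, 18752

base 2: 15 = 2^(2 + 1) + 2^2 + 2 + 1; at 3: 3^(3 + 1) + 3^3 + 3 + 1 = 112; next = 111
base 3: 111 = 3^(3 + 1) + 3^3 + 3; at 4: 4^(4 + 1) + 4^4 + 4 = 1284; next = 1283
base 4: 1283 = 4^(4 + 1) + 4^4 + 3; at 5: 5^(5 + 1) + 5^5 + 3 = 18753; next = 18752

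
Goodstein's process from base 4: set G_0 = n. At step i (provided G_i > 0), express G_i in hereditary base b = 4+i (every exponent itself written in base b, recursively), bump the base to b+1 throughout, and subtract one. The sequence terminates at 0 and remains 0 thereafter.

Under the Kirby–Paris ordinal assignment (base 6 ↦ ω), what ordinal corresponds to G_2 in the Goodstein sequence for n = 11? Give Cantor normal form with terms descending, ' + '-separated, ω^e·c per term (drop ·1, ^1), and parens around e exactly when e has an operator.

ω·2 + 1

G_0=11  [base 4] 2·4 + 3  →[4↦5]→  2·5 + 3 = 13  −1 ⇒ G_1=12
G_1=12  [base 5] 2·5 + 2  →[5↦6]→  2·6 + 2 = 14  −1 ⇒ G_2=13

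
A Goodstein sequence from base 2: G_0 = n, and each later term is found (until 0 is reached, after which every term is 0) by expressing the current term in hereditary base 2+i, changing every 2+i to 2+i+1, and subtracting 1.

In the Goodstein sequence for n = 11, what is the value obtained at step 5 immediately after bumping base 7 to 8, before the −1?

11 —HB2→ 2^(2 + 1) + 2 + 1 —bump→ 3^(3 + 1) + 3 + 1 = 85 —(−1)→ 84
84 —HB3→ 3^(3 + 1) + 3 —bump→ 4^(4 + 1) + 4 = 1028 —(−1)→ 1027
1027 —HB4→ 4^(4 + 1) + 3 —bump→ 5^(5 + 1) + 3 = 15628 —(−1)→ 15627
15627 —HB5→ 5^(5 + 1) + 2 —bump→ 6^(6 + 1) + 2 = 279938 —(−1)→ 279937
279937 —HB6→ 6^(6 + 1) + 1 —bump→ 7^(7 + 1) + 1 = 5764802 —(−1)→ 5764801
5764801 —HB7→ 7^(7 + 1) —bump→ 8^(8 + 1) = 134217728 —(−1)→ 134217727

134217728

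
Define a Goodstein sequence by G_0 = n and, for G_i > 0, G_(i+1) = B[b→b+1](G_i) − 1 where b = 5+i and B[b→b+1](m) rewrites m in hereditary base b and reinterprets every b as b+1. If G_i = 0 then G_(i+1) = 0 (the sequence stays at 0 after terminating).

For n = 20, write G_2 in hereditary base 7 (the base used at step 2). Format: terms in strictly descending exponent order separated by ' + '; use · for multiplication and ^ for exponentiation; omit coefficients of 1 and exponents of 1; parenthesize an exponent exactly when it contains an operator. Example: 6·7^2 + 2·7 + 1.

base 5: 20 = 4·5; at 6: 4·6 = 24; next = 23
base 6: 23 = 3·6 + 5; at 7: 3·7 + 5 = 26; next = 25
base 7: 25 = 3·7 + 4; at 8: 3·8 + 4 = 28; next = 27

3·7 + 4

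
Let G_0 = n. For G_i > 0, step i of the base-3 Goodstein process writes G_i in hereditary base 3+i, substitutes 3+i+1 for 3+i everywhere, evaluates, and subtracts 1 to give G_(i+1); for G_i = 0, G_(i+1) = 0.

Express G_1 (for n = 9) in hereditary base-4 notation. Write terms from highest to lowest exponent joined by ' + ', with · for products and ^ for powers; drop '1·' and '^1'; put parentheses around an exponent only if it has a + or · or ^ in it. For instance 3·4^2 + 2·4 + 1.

[0] 9 ≡ 3^2 (base 3). Lift 4: 16. −1: 15.
[1] 15 ≡ 3·4 + 3 (base 4). Lift 5: 18. −1: 17.

3·4 + 3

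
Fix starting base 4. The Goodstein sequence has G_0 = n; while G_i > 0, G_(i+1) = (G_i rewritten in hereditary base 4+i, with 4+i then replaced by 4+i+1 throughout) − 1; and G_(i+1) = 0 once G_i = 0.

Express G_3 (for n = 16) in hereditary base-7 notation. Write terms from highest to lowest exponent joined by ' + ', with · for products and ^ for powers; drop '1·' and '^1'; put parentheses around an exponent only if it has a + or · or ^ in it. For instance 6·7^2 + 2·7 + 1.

4·7 + 2

step 0: 16 = 4^2; sub 5 for 4: 5^2; = 25; G_1 = 25−1 = 24
step 1: 24 = 4·5 + 4; sub 6 for 5: 4·6 + 4; = 28; G_2 = 28−1 = 27
step 2: 27 = 4·6 + 3; sub 7 for 6: 4·7 + 3; = 31; G_3 = 31−1 = 30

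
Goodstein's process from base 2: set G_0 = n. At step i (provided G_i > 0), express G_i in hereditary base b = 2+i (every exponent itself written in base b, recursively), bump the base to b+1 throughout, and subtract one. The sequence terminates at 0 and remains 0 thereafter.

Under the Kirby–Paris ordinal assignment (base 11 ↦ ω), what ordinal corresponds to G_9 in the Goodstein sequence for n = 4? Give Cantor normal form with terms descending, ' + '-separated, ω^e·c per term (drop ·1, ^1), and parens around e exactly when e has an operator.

ω^2·2 + ω

G_0=4  [base 2] 2^2  →[2↦3]→  3^3 = 27  −1 ⇒ G_1=26
G_1=26  [base 3] 2·3^2 + 2·3 + 2  →[3↦4]→  2·4^2 + 2·4 + 2 = 42  −1 ⇒ G_2=41
G_2=41  [base 4] 2·4^2 + 2·4 + 1  →[4↦5]→  2·5^2 + 2·5 + 1 = 61  −1 ⇒ G_3=60
G_3=60  [base 5] 2·5^2 + 2·5  →[5↦6]→  2·6^2 + 2·6 = 84  −1 ⇒ G_4=83
G_4=83  [base 6] 2·6^2 + 6 + 5  →[6↦7]→  2·7^2 + 7 + 5 = 110  −1 ⇒ G_5=109
G_5=109  [base 7] 2·7^2 + 7 + 4  →[7↦8]→  2·8^2 + 8 + 4 = 140  −1 ⇒ G_6=139
G_6=139  [base 8] 2·8^2 + 8 + 3  →[8↦9]→  2·9^2 + 9 + 3 = 174  −1 ⇒ G_7=173
G_7=173  [base 9] 2·9^2 + 9 + 2  →[9↦10]→  2·10^2 + 10 + 2 = 212  −1 ⇒ G_8=211
G_8=211  [base 10] 2·10^2 + 10 + 1  →[10↦11]→  2·11^2 + 11 + 1 = 254  −1 ⇒ G_9=253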